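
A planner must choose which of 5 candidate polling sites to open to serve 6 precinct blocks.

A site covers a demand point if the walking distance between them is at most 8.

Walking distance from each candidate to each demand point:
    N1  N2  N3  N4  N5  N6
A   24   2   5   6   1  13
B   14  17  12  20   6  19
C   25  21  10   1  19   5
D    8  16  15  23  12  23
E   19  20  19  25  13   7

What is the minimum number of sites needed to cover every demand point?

3

Coverage sets (demand points within 8 of each site):
  A: {N2, N3, N4, N5}
  B: {N5}
  C: {N4, N6}
  D: {N1}
  E: {N6}
No 2 sites suffice: every size-2 union leaves at least one demand point uncovered.
But {A, C, D} covers everything, so the minimum is 3.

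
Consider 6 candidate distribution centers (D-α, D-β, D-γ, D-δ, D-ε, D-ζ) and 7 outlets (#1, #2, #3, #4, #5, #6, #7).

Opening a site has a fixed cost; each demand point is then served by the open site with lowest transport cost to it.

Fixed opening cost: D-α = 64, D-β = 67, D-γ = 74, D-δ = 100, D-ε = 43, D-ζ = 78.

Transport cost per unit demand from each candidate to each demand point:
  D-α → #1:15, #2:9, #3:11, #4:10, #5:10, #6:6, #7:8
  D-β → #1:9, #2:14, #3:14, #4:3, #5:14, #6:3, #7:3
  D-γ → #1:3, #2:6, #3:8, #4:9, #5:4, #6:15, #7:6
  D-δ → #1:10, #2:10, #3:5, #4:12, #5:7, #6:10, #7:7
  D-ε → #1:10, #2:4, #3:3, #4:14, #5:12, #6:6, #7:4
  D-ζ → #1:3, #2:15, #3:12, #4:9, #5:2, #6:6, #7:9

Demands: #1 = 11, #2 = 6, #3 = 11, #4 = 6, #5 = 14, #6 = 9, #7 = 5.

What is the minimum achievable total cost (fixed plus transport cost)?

366

Open {D-β, D-ε, D-ζ}: assign each demand point to its cheapest open site.
  #1→D-ζ 11×3=33, #2→D-ε 6×4=24, #3→D-ε 11×3=33, #4→D-β 6×3=18, #5→D-ζ 14×2=28, #6→D-β 9×3=27, #7→D-β 5×3=15
  transport cost 178, fixed 188 → total 366.
Compare {D-ε, D-ζ}: transport cost 246 + fixed 121 = 367.
Compare {D-β, D-γ, D-ε}: transport cost 206 + fixed 184 = 390.
Compare {D-γ, D-ε}: transport cost 274 + fixed 117 = 391.
All other subsets cost ≥ 367. Minimum total cost: 366.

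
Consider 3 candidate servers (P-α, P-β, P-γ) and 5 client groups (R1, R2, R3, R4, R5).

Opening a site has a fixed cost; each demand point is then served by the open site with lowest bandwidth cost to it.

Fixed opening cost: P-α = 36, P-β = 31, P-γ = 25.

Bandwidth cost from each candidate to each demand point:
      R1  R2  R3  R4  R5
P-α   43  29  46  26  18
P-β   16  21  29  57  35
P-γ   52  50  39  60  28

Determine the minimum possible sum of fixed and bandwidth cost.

Open {P-α, P-β}: assign each demand point to its cheapest open site.
  R1→P-β 16, R2→P-β 21, R3→P-β 29, R4→P-α 26, R5→P-α 18
  bandwidth cost 110, fixed 67 → total 177.
Compare {P-β}: bandwidth cost 158 + fixed 31 = 189.
Compare {P-α}: bandwidth cost 162 + fixed 36 = 198.
Compare {P-α, P-β, P-γ}: bandwidth cost 110 + fixed 92 = 202.
All other subsets cost ≥ 189. Minimum total cost: 177.

177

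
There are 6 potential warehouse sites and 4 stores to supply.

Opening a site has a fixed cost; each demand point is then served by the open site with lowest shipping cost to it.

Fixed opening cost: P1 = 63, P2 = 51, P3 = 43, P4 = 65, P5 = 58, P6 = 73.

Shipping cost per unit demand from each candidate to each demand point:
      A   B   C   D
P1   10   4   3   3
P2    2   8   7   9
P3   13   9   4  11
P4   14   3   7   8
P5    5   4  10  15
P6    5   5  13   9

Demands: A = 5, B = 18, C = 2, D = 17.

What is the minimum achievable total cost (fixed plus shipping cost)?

Open {P1}: assign each demand point to its cheapest open site.
  A→P1 5×10=50, B→P1 18×4=72, C→P1 2×3=6, D→P1 17×3=51
  shipping cost 179, fixed 63 → total 242.
Compare {P1, P2}: shipping cost 139 + fixed 114 = 253.
Compare {P1, P5}: shipping cost 154 + fixed 121 = 275.
Compare {P1, P3}: shipping cost 179 + fixed 106 = 285.
All other subsets cost ≥ 253. Minimum total cost: 242.

242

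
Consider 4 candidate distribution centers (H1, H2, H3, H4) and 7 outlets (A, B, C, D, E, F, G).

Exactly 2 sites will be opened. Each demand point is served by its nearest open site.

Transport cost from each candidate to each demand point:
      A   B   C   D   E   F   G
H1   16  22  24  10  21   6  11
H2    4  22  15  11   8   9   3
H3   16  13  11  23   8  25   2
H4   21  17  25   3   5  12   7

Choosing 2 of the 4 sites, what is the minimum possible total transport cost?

Open {H2, H4}.
  A→H2 4, B→H4 17, C→H2 15, D→H4 3, E→H4 5, F→H2 9, G→H2 3  ⇒ total 56.
Compare {H2, H3}: total 58.
Compare {H3, H4}: total 62.
No size-2 selection does better; minimum is 56.

56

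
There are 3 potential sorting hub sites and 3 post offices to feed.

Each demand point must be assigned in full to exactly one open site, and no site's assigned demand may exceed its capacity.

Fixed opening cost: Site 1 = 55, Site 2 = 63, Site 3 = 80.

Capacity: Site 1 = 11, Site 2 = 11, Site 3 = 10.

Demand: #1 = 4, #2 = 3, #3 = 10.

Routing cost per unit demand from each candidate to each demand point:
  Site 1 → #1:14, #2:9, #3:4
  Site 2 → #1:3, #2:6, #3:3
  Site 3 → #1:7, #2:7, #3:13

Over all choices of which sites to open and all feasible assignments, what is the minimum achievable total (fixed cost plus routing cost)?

188

Open {Site 1, Site 2}; cheapest assignment that respects the capacities:
  Site 1 (cap 11, load 10): #3 — cost 10×4 = 40
  Site 2 (cap 11, load 7): #1, #2 — cost 4×3 + 3×6 = 30
  Shipping 70, fixed 118 → total 188.
  Any other capacity-feasible assignment to {Site 1, Site 2} ships for at least 70.
Compare {Site 2, Site 3}: its best feasible assignment gives total 222.
Compare {Site 1, Site 3}: its best feasible assignment gives total 224.
Every other set of open sites that can feasibly serve all demand totals ≥ 222 even under its best assignment. Minimum: 188.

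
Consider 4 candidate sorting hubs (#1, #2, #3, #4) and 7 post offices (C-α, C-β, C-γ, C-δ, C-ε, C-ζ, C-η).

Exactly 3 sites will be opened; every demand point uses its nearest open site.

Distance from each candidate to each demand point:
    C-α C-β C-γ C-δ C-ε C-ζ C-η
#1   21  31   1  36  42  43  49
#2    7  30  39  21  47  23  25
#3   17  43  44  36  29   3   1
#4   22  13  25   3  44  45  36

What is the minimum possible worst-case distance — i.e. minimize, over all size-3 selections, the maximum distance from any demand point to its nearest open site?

Open {#1, #3, #4}.
  Farthest demand point is C-ε at distance 29 (to #3); all others are ≤ 29.
With {#2, #3, #4} the worst case is 29.
With {#1, #2, #3} the worst case is 30.
No size-3 selection achieves below 29.

29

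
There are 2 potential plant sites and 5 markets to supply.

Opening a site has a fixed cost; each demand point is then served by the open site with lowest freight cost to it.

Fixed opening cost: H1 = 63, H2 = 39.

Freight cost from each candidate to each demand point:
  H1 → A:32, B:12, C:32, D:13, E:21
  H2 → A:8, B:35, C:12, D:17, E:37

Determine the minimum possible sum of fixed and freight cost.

148

Open {H2}: assign each demand point to its cheapest open site.
  A→H2 8, B→H2 35, C→H2 12, D→H2 17, E→H2 37
  freight cost 109, fixed 39 → total 148.
Compare {H1, H2}: freight cost 66 + fixed 102 = 168.
Compare {H1}: freight cost 110 + fixed 63 = 173.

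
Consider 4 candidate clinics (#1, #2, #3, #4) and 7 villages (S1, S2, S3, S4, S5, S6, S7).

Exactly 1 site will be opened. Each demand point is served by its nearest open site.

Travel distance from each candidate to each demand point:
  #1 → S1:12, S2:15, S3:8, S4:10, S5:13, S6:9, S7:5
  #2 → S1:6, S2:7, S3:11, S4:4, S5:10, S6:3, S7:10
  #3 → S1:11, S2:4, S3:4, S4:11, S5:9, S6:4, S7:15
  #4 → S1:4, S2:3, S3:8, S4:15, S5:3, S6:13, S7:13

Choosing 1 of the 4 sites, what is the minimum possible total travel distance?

Open {#2}.
  S1→#2 6, S2→#2 7, S3→#2 11, S4→#2 4, S5→#2 10, S6→#2 3, S7→#2 10  ⇒ total 51.
Compare {#3}: total 58.
Compare {#4}: total 59.
No size-1 selection does better; minimum is 51.

51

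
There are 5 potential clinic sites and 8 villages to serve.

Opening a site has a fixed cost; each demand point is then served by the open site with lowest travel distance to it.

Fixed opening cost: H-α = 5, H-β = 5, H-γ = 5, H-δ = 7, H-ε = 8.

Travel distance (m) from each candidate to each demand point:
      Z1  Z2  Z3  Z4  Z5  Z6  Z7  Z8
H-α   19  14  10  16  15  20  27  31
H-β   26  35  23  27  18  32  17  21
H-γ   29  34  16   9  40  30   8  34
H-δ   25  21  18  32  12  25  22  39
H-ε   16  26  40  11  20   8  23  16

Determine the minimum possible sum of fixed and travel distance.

Open {H-α, H-γ, H-ε}: assign each demand point to its cheapest open site.
  Z1→H-ε 16, Z2→H-α 14, Z3→H-α 10, Z4→H-γ 9, Z5→H-α 15, Z6→H-ε 8, Z7→H-γ 8, Z8→H-ε 16
  travel distance 96, fixed 18 → total 114.
Compare {H-α, H-γ, H-δ, H-ε}: travel distance 93 + fixed 25 = 118.
Compare {H-α, H-β, H-γ, H-ε}: travel distance 96 + fixed 23 = 119.
Compare {H-α, H-β, H-γ, H-δ, H-ε}: travel distance 93 + fixed 30 = 123.
All other subsets cost ≥ 118. Minimum total cost: 114.

114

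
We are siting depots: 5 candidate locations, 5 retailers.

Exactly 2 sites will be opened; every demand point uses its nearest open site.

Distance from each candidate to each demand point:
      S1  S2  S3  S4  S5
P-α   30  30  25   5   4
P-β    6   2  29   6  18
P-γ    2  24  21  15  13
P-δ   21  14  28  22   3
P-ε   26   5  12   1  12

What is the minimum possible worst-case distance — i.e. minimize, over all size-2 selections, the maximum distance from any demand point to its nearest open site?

12

Open {P-β, P-ε}.
  Farthest demand point is S3 at distance 12 (to P-ε); all others are ≤ 12.
With {P-γ, P-ε} the worst case is 12.
With {P-β, P-γ} the worst case is 21.
No size-2 selection achieves below 12.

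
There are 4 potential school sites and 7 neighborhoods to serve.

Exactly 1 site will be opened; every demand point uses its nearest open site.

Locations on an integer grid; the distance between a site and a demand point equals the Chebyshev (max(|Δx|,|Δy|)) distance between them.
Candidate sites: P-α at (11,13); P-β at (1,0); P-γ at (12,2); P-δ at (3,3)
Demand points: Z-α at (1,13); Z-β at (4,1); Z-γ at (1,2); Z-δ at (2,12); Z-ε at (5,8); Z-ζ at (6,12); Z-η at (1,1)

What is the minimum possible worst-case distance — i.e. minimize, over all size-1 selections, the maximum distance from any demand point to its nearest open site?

Open {P-δ}.
  Farthest demand point is Z-α at distance 10 (to P-δ); all others are ≤ 10.
With {P-γ} the worst case is 11.
With {P-α} the worst case is 12.
No size-1 selection achieves below 10.

10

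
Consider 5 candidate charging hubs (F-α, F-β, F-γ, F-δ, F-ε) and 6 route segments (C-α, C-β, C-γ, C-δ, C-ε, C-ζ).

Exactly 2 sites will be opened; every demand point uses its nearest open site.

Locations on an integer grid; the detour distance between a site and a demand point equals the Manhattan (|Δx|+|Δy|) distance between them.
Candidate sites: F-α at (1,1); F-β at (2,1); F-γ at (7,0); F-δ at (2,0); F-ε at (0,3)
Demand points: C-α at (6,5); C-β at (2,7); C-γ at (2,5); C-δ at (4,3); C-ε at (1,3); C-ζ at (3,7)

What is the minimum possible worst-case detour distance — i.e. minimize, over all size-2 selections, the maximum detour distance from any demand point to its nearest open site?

Open {F-β, F-γ}.
  Farthest demand point is C-ζ at detour distance 7 (to F-β); all others are ≤ 7.
With {F-γ, F-ε} the worst case is 7.
With {F-α, F-β} the worst case is 8.
No size-2 selection achieves below 7.

7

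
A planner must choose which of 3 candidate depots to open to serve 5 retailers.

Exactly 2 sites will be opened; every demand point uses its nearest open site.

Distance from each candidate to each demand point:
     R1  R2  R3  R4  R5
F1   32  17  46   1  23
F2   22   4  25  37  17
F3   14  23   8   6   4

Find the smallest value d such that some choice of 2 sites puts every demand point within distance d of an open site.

14

Open {F2, F3}.
  Farthest demand point is R1 at distance 14 (to F3); all others are ≤ 14.
With {F1, F3} the worst case is 17.
With {F1, F2} the worst case is 25.
No size-2 selection achieves below 14.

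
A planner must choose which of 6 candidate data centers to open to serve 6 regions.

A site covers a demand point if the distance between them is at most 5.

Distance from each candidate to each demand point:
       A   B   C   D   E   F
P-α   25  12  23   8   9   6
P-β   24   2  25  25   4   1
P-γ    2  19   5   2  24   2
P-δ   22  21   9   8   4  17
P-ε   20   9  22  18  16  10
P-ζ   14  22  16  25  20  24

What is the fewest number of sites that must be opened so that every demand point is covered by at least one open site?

2

Coverage sets (demand points within 5 of each site):
  P-α: {}
  P-β: {B, E, F}
  P-γ: {A, C, D, F}
  P-δ: {E}
  P-ε: {}
  P-ζ: {}
No single site covers all 6 demand points.
But {P-β, P-γ} covers everything, so the minimum is 2.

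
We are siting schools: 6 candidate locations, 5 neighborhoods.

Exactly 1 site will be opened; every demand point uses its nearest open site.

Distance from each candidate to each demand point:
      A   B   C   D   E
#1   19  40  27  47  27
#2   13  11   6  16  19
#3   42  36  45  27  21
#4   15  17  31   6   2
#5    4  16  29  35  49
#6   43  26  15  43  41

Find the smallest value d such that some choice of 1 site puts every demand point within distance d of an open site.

19

Open {#2}.
  Farthest demand point is E at distance 19 (to #2); all others are ≤ 19.
With {#4} the worst case is 31.
With {#6} the worst case is 43.
No size-1 selection achieves below 19.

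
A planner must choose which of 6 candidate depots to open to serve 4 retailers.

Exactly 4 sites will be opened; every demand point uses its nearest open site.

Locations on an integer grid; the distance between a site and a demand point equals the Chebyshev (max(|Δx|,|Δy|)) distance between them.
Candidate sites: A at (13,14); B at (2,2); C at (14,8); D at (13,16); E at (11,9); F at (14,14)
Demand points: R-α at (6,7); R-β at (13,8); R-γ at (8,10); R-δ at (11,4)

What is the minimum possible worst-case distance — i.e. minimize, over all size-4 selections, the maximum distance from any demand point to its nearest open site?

5

Open {A, B, C, D}.
  Farthest demand point is R-α at distance 5 (to B); all others are ≤ 5.
With {A, B, C, E} the worst case is 5.
With {A, B, C, F} the worst case is 5.
No size-4 selection achieves below 5.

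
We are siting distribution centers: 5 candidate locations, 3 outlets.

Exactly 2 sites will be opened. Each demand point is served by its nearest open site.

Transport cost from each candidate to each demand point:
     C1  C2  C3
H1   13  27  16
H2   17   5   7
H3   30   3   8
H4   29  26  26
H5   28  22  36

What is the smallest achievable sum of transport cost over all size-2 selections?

Open {H1, H3}.
  C1→H1 13, C2→H3 3, C3→H3 8  ⇒ total 24.
Compare {H1, H2}: total 25.
Compare {H2, H3}: total 27.
No size-2 selection does better; minimum is 24.

24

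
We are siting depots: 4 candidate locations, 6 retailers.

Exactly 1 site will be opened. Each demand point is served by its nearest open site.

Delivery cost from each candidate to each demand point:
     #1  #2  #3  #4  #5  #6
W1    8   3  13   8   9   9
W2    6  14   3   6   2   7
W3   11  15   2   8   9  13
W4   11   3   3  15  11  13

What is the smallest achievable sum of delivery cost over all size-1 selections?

38

Open {W2}.
  #1→W2 6, #2→W2 14, #3→W2 3, #4→W2 6, #5→W2 2, #6→W2 7  ⇒ total 38.
Compare {W1}: total 50.
Compare {W4}: total 56.
No size-1 selection does better; minimum is 38.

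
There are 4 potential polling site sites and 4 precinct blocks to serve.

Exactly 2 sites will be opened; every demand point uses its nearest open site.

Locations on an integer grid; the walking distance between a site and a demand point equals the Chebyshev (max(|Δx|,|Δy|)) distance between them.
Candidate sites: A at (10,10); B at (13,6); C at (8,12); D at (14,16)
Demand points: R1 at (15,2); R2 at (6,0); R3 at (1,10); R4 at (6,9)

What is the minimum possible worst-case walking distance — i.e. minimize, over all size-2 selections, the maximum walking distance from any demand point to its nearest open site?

Open {B, C}.
  Farthest demand point is R2 at walking distance 7 (to B); all others are ≤ 7.
With {A, B} the worst case is 9.
With {A, C} the worst case is 10.
No size-2 selection achieves below 7.

7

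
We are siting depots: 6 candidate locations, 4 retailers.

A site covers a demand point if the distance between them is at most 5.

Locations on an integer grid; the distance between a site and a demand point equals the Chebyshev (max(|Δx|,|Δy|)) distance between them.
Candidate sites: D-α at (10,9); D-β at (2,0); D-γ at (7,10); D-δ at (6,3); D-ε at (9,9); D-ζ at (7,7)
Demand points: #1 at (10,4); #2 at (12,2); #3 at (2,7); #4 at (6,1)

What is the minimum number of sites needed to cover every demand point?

Coverage sets (demand points within 5 of each site):
  D-α: {#1}
  D-β: {#4}
  D-γ: {#3}
  D-δ: {#1, #3, #4}
  D-ε: {#1}
  D-ζ: {#1, #2, #3}
No single site covers all 4 demand points.
But {D-β, D-ζ} covers everything, so the minimum is 2.

2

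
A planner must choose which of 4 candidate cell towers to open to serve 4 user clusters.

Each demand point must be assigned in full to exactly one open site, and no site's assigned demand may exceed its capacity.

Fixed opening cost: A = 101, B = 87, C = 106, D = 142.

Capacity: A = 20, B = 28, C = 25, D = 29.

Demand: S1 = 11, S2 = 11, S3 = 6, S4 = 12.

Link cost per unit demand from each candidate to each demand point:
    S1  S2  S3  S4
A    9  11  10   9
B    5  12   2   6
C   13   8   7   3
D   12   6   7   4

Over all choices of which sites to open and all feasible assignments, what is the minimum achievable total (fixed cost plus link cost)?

Open {B, C}; cheapest assignment that respects the capacities:
  B (cap 28, load 17): S1, S3 — cost 11×5 + 6×2 = 67
  C (cap 25, load 23): S2, S4 — cost 11×8 + 12×3 = 124
  Shipping 191, fixed 193 → total 384.
  Any other capacity-feasible assignment to {B, C} ships for at least 191.
Compare {B, D}: its best feasible assignment gives total 410.
Compare {A, B, C}: its best feasible assignment gives total 485.
Every other set of open sites that can feasibly serve all demand totals ≥ 410 even under its best assignment. Minimum: 384.

384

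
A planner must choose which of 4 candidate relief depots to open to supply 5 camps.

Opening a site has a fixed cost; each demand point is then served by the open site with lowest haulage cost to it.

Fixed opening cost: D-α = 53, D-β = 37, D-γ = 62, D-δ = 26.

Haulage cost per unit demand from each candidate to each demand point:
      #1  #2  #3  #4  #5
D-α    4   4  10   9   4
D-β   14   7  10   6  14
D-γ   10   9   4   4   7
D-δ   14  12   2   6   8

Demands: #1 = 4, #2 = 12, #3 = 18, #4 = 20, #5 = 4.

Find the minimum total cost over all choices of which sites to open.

Open {D-α, D-δ}: assign each demand point to its cheapest open site.
  #1→D-α 4×4=16, #2→D-α 12×4=48, #3→D-δ 18×2=36, #4→D-δ 20×6=120, #5→D-α 4×4=16
  haulage cost 236, fixed 79 → total 315.
Compare {D-α, D-γ, D-δ}: haulage cost 196 + fixed 141 = 337.
Compare {D-α, D-γ}: haulage cost 232 + fixed 115 = 347.
Compare {D-α, D-β, D-δ}: haulage cost 236 + fixed 116 = 352.
All other subsets cost ≥ 337. Minimum total cost: 315.

315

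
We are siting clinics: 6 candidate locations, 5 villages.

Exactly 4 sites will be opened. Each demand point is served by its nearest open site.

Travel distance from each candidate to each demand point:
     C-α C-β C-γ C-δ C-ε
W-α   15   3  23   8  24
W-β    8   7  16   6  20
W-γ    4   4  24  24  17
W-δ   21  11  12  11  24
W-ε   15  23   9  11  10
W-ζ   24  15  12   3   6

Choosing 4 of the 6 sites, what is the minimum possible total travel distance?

Open {W-α, W-γ, W-ε, W-ζ}.
  C-α→W-γ 4, C-β→W-α 3, C-γ→W-ε 9, C-δ→W-ζ 3, C-ε→W-ζ 6  ⇒ total 25.
Compare {W-β, W-γ, W-ε, W-ζ}: total 26.
Compare {W-γ, W-δ, W-ε, W-ζ}: total 26.
No size-4 selection does better; minimum is 25.

25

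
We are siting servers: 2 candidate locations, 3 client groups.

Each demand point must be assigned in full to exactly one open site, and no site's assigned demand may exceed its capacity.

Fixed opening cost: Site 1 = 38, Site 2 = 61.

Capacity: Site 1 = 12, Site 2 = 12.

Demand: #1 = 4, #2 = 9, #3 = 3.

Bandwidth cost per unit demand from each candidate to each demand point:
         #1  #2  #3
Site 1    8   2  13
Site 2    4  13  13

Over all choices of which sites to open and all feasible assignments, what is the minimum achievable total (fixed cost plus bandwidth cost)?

Open {Site 1, Site 2}; cheapest assignment that respects the capacities:
  Site 1 (cap 12, load 12): #2, #3 — cost 9×2 + 3×13 = 57
  Site 2 (cap 12, load 4): #1 — cost 4×4 = 16
  Shipping 73, fixed 99 → total 172.
  Any other capacity-feasible assignment to {Site 1, Site 2} ships for at least 73.
Total demand is 16 and no other set of sites has combined capacity ≥ 16, so {Site 1, Site 2} is the only feasible choice of open sites. Minimum: 172.

172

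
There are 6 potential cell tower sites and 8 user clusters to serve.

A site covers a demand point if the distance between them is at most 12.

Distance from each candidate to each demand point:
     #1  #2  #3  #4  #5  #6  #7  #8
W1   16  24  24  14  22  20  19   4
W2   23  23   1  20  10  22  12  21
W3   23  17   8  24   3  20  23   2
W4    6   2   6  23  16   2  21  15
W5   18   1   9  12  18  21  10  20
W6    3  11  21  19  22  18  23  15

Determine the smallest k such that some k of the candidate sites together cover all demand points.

Coverage sets (demand points within 12 of each site):
  W1: {#8}
  W2: {#3, #5, #7}
  W3: {#3, #5, #8}
  W4: {#1, #2, #3, #6}
  W5: {#2, #3, #4, #7}
  W6: {#1, #2}
No 2 sites suffice: every size-2 union leaves at least one demand point uncovered.
But {W3, W4, W5} covers everything, so the minimum is 3.

3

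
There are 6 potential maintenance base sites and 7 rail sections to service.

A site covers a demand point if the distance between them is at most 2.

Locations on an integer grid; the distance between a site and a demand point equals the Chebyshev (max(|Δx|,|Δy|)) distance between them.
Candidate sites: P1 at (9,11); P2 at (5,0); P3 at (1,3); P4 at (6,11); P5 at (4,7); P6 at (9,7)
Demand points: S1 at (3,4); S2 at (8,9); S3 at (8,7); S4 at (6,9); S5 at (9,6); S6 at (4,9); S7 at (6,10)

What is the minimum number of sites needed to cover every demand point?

3

Coverage sets (demand points within 2 of each site):
  P1: {S2}
  P2: {}
  P3: {S1}
  P4: {S2, S4, S6, S7}
  P5: {S4, S6}
  P6: {S2, S3, S5}
No 2 sites suffice: every size-2 union leaves at least one demand point uncovered.
But {P3, P4, P6} covers everything, so the minimum is 3.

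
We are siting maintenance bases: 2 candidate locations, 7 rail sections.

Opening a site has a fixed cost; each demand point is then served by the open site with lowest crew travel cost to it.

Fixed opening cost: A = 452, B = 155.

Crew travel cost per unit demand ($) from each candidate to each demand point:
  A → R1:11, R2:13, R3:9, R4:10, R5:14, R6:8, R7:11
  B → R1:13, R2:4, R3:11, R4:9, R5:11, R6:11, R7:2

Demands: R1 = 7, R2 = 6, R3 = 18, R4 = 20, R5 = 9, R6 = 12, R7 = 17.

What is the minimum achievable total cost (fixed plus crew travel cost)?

Open {B}: assign each demand point to its cheapest open site.
  R1→B 7×13=91, R2→B 6×4=24, R3→B 18×11=198, R4→B 20×9=180, R5→B 9×11=99, R6→B 12×11=132, R7→B 17×2=34
  crew travel cost 758, fixed 155 → total 913.
Compare {A, B}: crew travel cost 672 + fixed 607 = 1279.
Compare {A}: crew travel cost 926 + fixed 452 = 1378.

913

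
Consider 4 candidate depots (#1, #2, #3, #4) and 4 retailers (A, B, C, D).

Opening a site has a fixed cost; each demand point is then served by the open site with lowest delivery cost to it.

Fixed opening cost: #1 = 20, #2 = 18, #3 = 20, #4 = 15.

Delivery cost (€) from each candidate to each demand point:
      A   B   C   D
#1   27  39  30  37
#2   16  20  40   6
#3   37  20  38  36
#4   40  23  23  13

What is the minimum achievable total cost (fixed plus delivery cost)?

Open {#2, #4}: assign each demand point to its cheapest open site.
  A→#2 16, B→#2 20, C→#4 23, D→#2 6
  delivery cost 65, fixed 33 → total 98.
Compare {#2}: delivery cost 82 + fixed 18 = 100.
Compare {#1, #2}: delivery cost 72 + fixed 38 = 110.
Compare {#4}: delivery cost 99 + fixed 15 = 114.
All other subsets cost ≥ 100. Minimum total cost: 98.

98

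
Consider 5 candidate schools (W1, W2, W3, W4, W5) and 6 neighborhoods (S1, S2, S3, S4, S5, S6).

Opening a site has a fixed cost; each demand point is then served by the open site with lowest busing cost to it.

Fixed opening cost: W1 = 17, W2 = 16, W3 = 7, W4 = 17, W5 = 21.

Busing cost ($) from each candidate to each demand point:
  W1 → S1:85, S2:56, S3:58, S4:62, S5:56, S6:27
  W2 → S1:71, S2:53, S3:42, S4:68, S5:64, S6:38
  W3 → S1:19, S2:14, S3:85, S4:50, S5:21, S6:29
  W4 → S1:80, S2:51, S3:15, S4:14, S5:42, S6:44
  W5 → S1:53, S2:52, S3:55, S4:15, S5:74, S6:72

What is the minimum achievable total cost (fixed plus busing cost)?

136

Open {W3, W4}: assign each demand point to its cheapest open site.
  S1→W3 19, S2→W3 14, S3→W4 15, S4→W4 14, S5→W3 21, S6→W3 29
  busing cost 112, fixed 24 → total 136.
Compare {W1, W3, W4}: busing cost 110 + fixed 41 = 151.
Compare {W2, W3, W4}: busing cost 112 + fixed 40 = 152.
Compare {W3, W4, W5}: busing cost 112 + fixed 45 = 157.
All other subsets cost ≥ 151. Minimum total cost: 136.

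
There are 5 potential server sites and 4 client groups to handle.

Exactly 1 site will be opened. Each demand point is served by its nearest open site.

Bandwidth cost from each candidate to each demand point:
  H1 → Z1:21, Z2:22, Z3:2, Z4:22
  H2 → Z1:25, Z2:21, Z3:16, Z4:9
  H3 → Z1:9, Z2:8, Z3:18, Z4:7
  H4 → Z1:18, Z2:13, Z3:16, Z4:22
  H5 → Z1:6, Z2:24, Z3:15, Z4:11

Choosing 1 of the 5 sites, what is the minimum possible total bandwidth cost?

Open {H3}.
  Z1→H3 9, Z2→H3 8, Z3→H3 18, Z4→H3 7  ⇒ total 42.
Compare {H5}: total 56.
Compare {H1}: total 67.
No size-1 selection does better; minimum is 42.

42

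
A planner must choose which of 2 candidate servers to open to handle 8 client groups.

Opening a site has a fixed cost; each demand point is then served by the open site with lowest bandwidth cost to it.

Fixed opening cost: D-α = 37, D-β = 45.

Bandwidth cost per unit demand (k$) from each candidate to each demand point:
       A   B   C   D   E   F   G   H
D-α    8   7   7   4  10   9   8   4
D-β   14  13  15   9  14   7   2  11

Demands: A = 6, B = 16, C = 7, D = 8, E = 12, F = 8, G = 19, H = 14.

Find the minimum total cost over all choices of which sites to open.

Open {D-α, D-β}: assign each demand point to its cheapest open site.
  A→D-α 6×8=48, B→D-α 16×7=112, C→D-α 7×7=49, D→D-α 8×4=32, E→D-α 12×10=120, F→D-β 8×7=56, G→D-β 19×2=38, H→D-α 14×4=56
  bandwidth cost 511, fixed 82 → total 593.
Compare {D-α}: bandwidth cost 641 + fixed 37 = 678.
Compare {D-β}: bandwidth cost 885 + fixed 45 = 930.

593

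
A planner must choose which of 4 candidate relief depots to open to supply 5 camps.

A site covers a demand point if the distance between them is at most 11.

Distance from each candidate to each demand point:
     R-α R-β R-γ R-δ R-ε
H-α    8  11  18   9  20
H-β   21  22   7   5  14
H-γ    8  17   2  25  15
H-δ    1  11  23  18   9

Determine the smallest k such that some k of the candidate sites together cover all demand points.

Coverage sets (demand points within 11 of each site):
  H-α: {R-α, R-β, R-δ}
  H-β: {R-γ, R-δ}
  H-γ: {R-α, R-γ}
  H-δ: {R-α, R-β, R-ε}
No single site covers all 5 demand points.
But {H-β, H-δ} covers everything, so the minimum is 2.

2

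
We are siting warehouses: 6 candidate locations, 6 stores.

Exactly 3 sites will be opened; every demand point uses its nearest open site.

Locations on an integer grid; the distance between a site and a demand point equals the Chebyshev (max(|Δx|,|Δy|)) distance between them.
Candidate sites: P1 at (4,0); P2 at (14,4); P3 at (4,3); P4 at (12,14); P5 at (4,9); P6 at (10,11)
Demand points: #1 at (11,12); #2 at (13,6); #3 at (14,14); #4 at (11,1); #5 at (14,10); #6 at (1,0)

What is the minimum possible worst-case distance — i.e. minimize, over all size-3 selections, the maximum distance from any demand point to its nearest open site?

4

Open {P1, P2, P4}.
  Farthest demand point is #5 at distance 4 (to P4); all others are ≤ 4.
With {P1, P2, P6} the worst case is 4.
With {P2, P3, P4} the worst case is 4.
No size-3 selection achieves below 4.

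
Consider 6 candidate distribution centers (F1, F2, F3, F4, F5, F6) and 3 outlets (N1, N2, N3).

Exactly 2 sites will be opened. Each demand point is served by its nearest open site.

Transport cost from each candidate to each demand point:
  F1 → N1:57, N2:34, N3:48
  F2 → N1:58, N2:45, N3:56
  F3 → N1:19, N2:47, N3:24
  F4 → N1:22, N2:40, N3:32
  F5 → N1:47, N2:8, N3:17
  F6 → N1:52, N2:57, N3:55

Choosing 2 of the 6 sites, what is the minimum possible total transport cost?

44

Open {F3, F5}.
  N1→F3 19, N2→F5 8, N3→F5 17  ⇒ total 44.
Compare {F4, F5}: total 47.
Compare {F1, F5}: total 72.
No size-2 selection does better; minimum is 44.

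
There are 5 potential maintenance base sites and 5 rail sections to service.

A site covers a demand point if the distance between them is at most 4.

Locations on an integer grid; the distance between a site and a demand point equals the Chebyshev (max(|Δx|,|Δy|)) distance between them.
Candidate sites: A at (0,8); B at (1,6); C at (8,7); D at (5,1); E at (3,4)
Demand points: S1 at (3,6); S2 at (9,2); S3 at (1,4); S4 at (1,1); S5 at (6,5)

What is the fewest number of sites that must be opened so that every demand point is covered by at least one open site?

Coverage sets (demand points within 4 of each site):
  A: {S1, S3}
  B: {S1, S3}
  C: {S5}
  D: {S2, S3, S4, S5}
  E: {S1, S3, S4, S5}
No single site covers all 5 demand points.
But {A, D} covers everything, so the minimum is 2.

2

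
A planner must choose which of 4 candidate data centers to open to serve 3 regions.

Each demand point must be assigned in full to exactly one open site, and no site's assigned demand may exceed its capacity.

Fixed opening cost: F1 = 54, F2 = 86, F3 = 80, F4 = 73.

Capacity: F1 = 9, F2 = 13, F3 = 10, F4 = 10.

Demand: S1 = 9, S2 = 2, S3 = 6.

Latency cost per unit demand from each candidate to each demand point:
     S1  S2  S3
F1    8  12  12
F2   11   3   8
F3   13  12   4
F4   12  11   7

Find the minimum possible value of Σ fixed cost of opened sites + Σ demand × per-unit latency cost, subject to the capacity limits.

Open {F1, F3}; cheapest assignment that respects the capacities:
  F1 (cap 9, load 9): S1 — cost 9×8 = 72
  F3 (cap 10, load 8): S2, S3 — cost 2×12 + 6×4 = 48
  Shipping 120, fixed 134 → total 254.
  Any other capacity-feasible assignment to {F1, F3} ships for at least 120.
Compare {F1, F4}: its best feasible assignment gives total 263.
Compare {F1, F2}: its best feasible assignment gives total 266.
Every other set of open sites that can feasibly serve all demand totals ≥ 263 even under its best assignment. Minimum: 254.

254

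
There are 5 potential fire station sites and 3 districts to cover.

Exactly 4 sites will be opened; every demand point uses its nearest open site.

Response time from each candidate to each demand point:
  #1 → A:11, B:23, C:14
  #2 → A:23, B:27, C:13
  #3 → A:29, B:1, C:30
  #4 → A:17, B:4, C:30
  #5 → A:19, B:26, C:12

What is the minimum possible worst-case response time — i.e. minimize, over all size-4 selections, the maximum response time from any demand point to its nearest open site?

12

Open {#1, #2, #3, #5}.
  Farthest demand point is C at response time 12 (to #5); all others are ≤ 12.
With {#1, #2, #4, #5} the worst case is 12.
With {#1, #3, #4, #5} the worst case is 12.
No size-4 selection achieves below 12.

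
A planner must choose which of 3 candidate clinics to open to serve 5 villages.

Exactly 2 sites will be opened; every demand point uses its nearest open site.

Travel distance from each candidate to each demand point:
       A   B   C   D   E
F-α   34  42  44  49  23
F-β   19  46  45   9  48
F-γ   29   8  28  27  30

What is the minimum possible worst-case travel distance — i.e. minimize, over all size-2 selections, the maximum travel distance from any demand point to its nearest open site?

Open {F-α, F-γ}.
  Farthest demand point is A at travel distance 29 (to F-γ); all others are ≤ 29.
With {F-β, F-γ} the worst case is 30.
With {F-α, F-β} the worst case is 44.
No size-2 selection achieves below 29.

29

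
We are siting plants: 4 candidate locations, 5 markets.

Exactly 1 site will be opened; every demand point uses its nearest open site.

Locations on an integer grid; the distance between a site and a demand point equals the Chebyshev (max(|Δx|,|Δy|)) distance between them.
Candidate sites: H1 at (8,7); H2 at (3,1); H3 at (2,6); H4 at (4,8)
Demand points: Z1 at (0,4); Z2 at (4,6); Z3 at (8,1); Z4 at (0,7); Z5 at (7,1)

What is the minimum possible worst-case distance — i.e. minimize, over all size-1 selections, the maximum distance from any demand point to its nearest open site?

6

Open {H2}.
  Farthest demand point is Z4 at distance 6 (to H2); all others are ≤ 6.
With {H3} the worst case is 6.
With {H4} the worst case is 7.
No size-1 selection achieves below 6.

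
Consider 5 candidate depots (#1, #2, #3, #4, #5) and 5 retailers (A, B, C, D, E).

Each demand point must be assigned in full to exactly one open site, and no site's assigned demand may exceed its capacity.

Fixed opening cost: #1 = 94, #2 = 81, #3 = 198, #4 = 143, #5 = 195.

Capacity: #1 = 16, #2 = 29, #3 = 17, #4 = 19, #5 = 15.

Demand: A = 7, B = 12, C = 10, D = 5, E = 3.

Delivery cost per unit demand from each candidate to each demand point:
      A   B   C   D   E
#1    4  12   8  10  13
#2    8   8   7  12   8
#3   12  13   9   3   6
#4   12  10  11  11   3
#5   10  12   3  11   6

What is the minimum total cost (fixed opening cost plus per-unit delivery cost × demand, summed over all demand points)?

Open {#1, #2}; cheapest assignment that respects the capacities:
  #1 (cap 16, load 12): A, D — cost 7×4 + 5×10 = 78
  #2 (cap 29, load 25): B, C, E — cost 12×8 + 10×7 + 3×8 = 190
  Shipping 268, fixed 175 → total 443.
  Any other capacity-feasible assignment to {#1, #2} ships for at least 268.
Compare {#2, #4}: its best feasible assignment gives total 510.
Compare {#2, #3}: its best feasible assignment gives total 534.
Every other set of open sites that can feasibly serve all demand totals ≥ 510 even under its best assignment. Minimum: 443.

443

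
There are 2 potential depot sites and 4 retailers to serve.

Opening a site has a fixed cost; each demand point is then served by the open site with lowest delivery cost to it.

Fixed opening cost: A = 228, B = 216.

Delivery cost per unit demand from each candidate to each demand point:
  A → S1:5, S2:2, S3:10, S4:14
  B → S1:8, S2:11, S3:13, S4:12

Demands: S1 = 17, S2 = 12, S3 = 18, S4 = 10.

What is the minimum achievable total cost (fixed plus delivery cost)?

657

Open {A}: assign each demand point to its cheapest open site.
  S1→A 17×5=85, S2→A 12×2=24, S3→A 18×10=180, S4→A 10×14=140
  delivery cost 429, fixed 228 → total 657.
Compare {B}: delivery cost 622 + fixed 216 = 838.
Compare {A, B}: delivery cost 409 + fixed 444 = 853.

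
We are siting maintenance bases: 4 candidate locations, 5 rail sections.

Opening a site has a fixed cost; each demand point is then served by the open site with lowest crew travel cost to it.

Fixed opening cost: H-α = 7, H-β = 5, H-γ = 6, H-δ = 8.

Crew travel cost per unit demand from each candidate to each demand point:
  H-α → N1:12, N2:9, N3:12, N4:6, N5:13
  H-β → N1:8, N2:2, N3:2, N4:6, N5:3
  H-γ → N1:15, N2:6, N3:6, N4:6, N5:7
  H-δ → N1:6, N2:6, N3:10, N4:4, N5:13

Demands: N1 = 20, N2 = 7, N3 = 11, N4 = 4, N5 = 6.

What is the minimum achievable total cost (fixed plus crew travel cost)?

Open {H-β, H-δ}: assign each demand point to its cheapest open site.
  N1→H-δ 20×6=120, N2→H-β 7×2=14, N3→H-β 11×2=22, N4→H-δ 4×4=16, N5→H-β 6×3=18
  crew travel cost 190, fixed 13 → total 203.
Compare {H-β, H-γ, H-δ}: crew travel cost 190 + fixed 19 = 209.
Compare {H-α, H-β, H-δ}: crew travel cost 190 + fixed 20 = 210.
Compare {H-α, H-β, H-γ, H-δ}: crew travel cost 190 + fixed 26 = 216.
All other subsets cost ≥ 209. Minimum total cost: 203.

203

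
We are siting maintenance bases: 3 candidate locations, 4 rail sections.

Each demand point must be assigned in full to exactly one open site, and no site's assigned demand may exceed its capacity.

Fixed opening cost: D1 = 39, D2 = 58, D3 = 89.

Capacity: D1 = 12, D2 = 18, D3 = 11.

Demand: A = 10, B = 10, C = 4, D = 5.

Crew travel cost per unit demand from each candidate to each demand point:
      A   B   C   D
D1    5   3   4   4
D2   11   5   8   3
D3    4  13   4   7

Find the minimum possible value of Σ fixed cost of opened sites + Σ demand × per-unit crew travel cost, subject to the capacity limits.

Open {D1, D2, D3}; cheapest assignment that respects the capacities:
  D1 (cap 12, load 10): B — cost 10×3 = 30
  D2 (cap 18, load 9): C, D — cost 4×8 + 5×3 = 47
  D3 (cap 11, load 10): A — cost 10×4 = 40
  Shipping 117, fixed 186 → total 303.
  Any other capacity-feasible assignment to {D1, D2, D3} ships for at least 117.
Total demand is 29; every other set of sites either has combined capacity below 29 or cannot fit the demands without splitting one across sites, so {D1, D2, D3} is the only feasible choice of open sites. Minimum: 303.

303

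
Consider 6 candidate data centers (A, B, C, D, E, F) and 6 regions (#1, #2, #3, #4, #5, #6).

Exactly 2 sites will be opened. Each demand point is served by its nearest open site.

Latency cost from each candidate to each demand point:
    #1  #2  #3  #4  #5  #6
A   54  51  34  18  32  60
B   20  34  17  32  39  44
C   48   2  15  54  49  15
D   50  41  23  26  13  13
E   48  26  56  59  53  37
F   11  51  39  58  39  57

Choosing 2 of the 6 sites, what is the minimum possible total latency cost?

117

Open {C, D}.
  #1→C 48, #2→C 2, #3→C 15, #4→D 26, #5→D 13, #6→D 13  ⇒ total 117.
Compare {B, C}: total 123.
Compare {B, D}: total 123.
No size-2 selection does better; minimum is 117.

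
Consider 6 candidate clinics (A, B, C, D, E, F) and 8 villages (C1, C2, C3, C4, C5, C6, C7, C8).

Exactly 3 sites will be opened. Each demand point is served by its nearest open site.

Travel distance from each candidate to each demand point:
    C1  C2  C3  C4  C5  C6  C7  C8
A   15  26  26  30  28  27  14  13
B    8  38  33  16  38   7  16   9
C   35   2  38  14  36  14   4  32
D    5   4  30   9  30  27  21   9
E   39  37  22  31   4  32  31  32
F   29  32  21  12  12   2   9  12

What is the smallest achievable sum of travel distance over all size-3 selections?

Open {D, E, F}.
  C1→D 5, C2→D 4, C3→F 21, C4→D 9, C5→E 4, C6→F 2, C7→F 9, C8→D 9  ⇒ total 63.
Compare {C, D, F}: total 64.
Compare {C, D, E}: total 69.
No size-3 selection does better; minimum is 63.

63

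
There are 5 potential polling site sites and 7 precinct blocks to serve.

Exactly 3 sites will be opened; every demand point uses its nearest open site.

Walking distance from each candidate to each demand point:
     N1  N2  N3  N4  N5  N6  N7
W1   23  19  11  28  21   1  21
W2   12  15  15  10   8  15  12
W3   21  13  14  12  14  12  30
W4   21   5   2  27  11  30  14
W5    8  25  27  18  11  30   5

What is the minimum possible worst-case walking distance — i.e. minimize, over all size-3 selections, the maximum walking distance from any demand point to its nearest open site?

Open {W1, W2, W4}.
  Farthest demand point is N1 at walking distance 12 (to W2); all others are ≤ 12.
With {W2, W3, W4} the worst case is 12.
With {W3, W4, W5} the worst case is 12.
No size-3 selection achieves below 12.

12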